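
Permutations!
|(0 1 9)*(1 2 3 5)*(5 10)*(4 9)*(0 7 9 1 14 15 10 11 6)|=|(0 2 3 11 6)(1 4)(5 14 15 10)(7 9)|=20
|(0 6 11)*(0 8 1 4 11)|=4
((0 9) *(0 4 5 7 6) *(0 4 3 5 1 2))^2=((0 9 3 5 7 6 4 1 2))^2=(0 3 7 4 2 9 5 6 1)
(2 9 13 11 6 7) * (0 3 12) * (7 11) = [3, 1, 9, 12, 4, 5, 11, 2, 8, 13, 10, 6, 0, 7] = (0 3 12)(2 9 13 7)(6 11)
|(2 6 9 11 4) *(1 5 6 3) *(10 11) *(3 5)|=|(1 3)(2 5 6 9 10 11 4)|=14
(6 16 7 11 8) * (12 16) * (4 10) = (4 10)(6 12 16 7 11 8) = [0, 1, 2, 3, 10, 5, 12, 11, 6, 9, 4, 8, 16, 13, 14, 15, 7]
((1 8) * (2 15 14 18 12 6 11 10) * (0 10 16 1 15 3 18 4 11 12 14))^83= (0 15 8 1 16 11 4 14 18 3 2 10)(6 12)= ((0 10 2 3 18 14 4 11 16 1 8 15)(6 12))^83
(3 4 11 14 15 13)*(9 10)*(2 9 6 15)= (2 9 10 6 15 13 3 4 11 14)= [0, 1, 9, 4, 11, 5, 15, 7, 8, 10, 6, 14, 12, 3, 2, 13]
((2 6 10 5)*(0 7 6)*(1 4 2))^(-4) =((0 7 6 10 5 1 4 2))^(-4) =(0 5)(1 7)(2 10)(4 6)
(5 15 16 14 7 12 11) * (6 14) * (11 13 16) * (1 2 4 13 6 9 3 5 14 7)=(1 2 4 13 16 9 3 5 15 11 14)(6 7 12)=[0, 2, 4, 5, 13, 15, 7, 12, 8, 3, 10, 14, 6, 16, 1, 11, 9]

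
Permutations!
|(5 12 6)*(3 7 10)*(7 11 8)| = 15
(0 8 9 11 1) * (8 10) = (0 10 8 9 11 1) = [10, 0, 2, 3, 4, 5, 6, 7, 9, 11, 8, 1]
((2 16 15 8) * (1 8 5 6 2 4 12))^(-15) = (16)(1 8 4 12) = ((1 8 4 12)(2 16 15 5 6))^(-15)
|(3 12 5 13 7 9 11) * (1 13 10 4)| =|(1 13 7 9 11 3 12 5 10 4)| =10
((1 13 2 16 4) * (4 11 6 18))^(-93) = (1 16 18 13 11 4 2 6)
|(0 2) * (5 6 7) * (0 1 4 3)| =|(0 2 1 4 3)(5 6 7)| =15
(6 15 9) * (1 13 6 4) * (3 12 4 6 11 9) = [0, 13, 2, 12, 1, 5, 15, 7, 8, 6, 10, 9, 4, 11, 14, 3] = (1 13 11 9 6 15 3 12 4)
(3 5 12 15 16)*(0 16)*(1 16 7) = (0 7 1 16 3 5 12 15) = [7, 16, 2, 5, 4, 12, 6, 1, 8, 9, 10, 11, 15, 13, 14, 0, 3]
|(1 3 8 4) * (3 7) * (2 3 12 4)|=12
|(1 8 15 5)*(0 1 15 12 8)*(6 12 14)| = 4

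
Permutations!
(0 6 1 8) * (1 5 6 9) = (0 9 1 8)(5 6) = [9, 8, 2, 3, 4, 6, 5, 7, 0, 1]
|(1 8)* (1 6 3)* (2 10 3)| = 6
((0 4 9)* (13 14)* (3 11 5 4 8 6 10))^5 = (0 11 8 5 6 4 10 9 3)(13 14)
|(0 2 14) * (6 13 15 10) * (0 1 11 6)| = 9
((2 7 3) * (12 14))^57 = (12 14)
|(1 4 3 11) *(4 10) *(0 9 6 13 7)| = |(0 9 6 13 7)(1 10 4 3 11)| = 5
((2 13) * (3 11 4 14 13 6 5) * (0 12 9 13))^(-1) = (0 14 4 11 3 5 6 2 13 9 12)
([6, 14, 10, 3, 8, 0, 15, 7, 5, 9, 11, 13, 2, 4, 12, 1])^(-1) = (0 5 8 4 13 11 10 2 12 14 1 15 6)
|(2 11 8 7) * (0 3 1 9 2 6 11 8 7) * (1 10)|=21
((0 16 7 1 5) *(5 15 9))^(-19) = ((0 16 7 1 15 9 5))^(-19) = (0 7 15 5 16 1 9)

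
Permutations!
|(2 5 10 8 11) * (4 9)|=|(2 5 10 8 11)(4 9)|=10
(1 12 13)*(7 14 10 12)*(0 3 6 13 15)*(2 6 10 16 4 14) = (0 3 10 12 15)(1 7 2 6 13)(4 14 16) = [3, 7, 6, 10, 14, 5, 13, 2, 8, 9, 12, 11, 15, 1, 16, 0, 4]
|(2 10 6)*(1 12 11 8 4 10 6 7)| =|(1 12 11 8 4 10 7)(2 6)| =14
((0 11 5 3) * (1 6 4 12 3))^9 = (0 11 5 1 6 4 12 3)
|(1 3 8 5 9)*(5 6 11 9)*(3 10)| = 7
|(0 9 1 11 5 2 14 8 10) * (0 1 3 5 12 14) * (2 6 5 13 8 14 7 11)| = 24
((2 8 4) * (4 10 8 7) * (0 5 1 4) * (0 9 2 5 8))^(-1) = (0 10 8)(1 5 4)(2 9 7)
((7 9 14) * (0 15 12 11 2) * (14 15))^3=((0 14 7 9 15 12 11 2))^3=(0 9 11 14 15 2 7 12)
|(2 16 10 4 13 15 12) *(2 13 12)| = 7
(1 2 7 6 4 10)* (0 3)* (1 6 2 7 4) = (0 3)(1 7 2 4 10 6) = [3, 7, 4, 0, 10, 5, 1, 2, 8, 9, 6]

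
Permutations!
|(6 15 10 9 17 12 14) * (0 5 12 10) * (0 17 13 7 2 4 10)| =42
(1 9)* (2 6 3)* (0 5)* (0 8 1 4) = (0 5 8 1 9 4)(2 6 3) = [5, 9, 6, 2, 0, 8, 3, 7, 1, 4]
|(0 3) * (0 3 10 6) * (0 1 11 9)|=|(0 10 6 1 11 9)|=6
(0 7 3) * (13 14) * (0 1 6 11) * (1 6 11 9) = (0 7 3 6 9 1 11)(13 14) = [7, 11, 2, 6, 4, 5, 9, 3, 8, 1, 10, 0, 12, 14, 13]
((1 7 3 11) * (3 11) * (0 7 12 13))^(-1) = (0 13 12 1 11 7)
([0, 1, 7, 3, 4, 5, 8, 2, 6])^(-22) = (8)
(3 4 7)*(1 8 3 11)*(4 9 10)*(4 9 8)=[0, 4, 2, 8, 7, 5, 6, 11, 3, 10, 9, 1]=(1 4 7 11)(3 8)(9 10)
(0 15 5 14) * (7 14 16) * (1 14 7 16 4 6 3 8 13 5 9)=(16)(0 15 9 1 14)(3 8 13 5 4 6)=[15, 14, 2, 8, 6, 4, 3, 7, 13, 1, 10, 11, 12, 5, 0, 9, 16]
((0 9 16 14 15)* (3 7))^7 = (0 16 15 9 14)(3 7) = ((0 9 16 14 15)(3 7))^7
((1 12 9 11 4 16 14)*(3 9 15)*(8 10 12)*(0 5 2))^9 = ((0 5 2)(1 8 10 12 15 3 9 11 4 16 14))^9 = (1 16 11 3 12 8 14 4 9 15 10)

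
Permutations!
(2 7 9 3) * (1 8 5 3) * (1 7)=(1 8 5 3 2)(7 9)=[0, 8, 1, 2, 4, 3, 6, 9, 5, 7]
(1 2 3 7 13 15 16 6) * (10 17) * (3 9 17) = (1 2 9 17 10 3 7 13 15 16 6) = [0, 2, 9, 7, 4, 5, 1, 13, 8, 17, 3, 11, 12, 15, 14, 16, 6, 10]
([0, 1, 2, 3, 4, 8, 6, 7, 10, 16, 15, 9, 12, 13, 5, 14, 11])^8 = (5 15 8 14 10)(9 11 16)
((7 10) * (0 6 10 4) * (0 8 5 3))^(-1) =(0 3 5 8 4 7 10 6)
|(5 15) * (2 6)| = |(2 6)(5 15)| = 2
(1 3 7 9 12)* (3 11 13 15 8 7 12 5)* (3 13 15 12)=(1 11 15 8 7 9 5 13 12)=[0, 11, 2, 3, 4, 13, 6, 9, 7, 5, 10, 15, 1, 12, 14, 8]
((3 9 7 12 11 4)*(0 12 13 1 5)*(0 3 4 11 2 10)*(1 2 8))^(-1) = ((0 12 8 1 5 3 9 7 13 2 10))^(-1) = (0 10 2 13 7 9 3 5 1 8 12)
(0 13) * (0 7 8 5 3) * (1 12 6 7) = (0 13 1 12 6 7 8 5 3) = [13, 12, 2, 0, 4, 3, 7, 8, 5, 9, 10, 11, 6, 1]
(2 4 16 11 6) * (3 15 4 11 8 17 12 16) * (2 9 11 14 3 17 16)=(2 14 3 15 4 17 12)(6 9 11)(8 16)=[0, 1, 14, 15, 17, 5, 9, 7, 16, 11, 10, 6, 2, 13, 3, 4, 8, 12]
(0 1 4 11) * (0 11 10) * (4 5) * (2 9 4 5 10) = (11)(0 1 10)(2 9 4) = [1, 10, 9, 3, 2, 5, 6, 7, 8, 4, 0, 11]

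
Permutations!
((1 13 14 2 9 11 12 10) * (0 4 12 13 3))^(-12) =(2 13 9 14 11)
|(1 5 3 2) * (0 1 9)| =6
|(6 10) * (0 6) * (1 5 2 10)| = |(0 6 1 5 2 10)| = 6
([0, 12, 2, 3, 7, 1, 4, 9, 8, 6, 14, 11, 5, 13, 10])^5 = [0, 5, 2, 3, 7, 12, 4, 9, 8, 6, 14, 11, 1, 13, 10]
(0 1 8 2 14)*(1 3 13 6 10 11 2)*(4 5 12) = (0 3 13 6 10 11 2 14)(1 8)(4 5 12) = [3, 8, 14, 13, 5, 12, 10, 7, 1, 9, 11, 2, 4, 6, 0]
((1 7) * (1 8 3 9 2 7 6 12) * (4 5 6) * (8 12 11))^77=(12)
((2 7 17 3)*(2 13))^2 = (2 17 13 7 3)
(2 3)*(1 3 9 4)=[0, 3, 9, 2, 1, 5, 6, 7, 8, 4]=(1 3 2 9 4)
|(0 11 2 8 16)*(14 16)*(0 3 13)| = 8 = |(0 11 2 8 14 16 3 13)|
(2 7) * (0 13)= (0 13)(2 7)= [13, 1, 7, 3, 4, 5, 6, 2, 8, 9, 10, 11, 12, 0]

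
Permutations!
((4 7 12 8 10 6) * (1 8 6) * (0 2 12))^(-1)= (0 7 4 6 12 2)(1 10 8)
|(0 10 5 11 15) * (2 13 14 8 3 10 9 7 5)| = |(0 9 7 5 11 15)(2 13 14 8 3 10)| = 6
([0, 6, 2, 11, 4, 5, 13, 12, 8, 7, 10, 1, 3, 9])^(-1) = [0, 11, 2, 12, 4, 5, 1, 9, 8, 13, 10, 3, 7, 6]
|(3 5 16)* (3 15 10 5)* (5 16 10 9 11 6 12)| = 8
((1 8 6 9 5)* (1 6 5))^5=(9)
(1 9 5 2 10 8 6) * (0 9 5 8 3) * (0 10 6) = [9, 5, 6, 10, 4, 2, 1, 7, 0, 8, 3] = (0 9 8)(1 5 2 6)(3 10)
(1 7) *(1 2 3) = (1 7 2 3) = [0, 7, 3, 1, 4, 5, 6, 2]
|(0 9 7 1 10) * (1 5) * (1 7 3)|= 10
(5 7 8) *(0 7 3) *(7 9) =(0 9 7 8 5 3) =[9, 1, 2, 0, 4, 3, 6, 8, 5, 7]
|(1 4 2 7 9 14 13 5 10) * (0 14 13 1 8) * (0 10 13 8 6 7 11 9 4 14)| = 8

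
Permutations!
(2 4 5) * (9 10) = (2 4 5)(9 10) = [0, 1, 4, 3, 5, 2, 6, 7, 8, 10, 9]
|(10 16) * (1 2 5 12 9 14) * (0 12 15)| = 8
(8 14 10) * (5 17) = (5 17)(8 14 10) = [0, 1, 2, 3, 4, 17, 6, 7, 14, 9, 8, 11, 12, 13, 10, 15, 16, 5]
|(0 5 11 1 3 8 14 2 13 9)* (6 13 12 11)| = 35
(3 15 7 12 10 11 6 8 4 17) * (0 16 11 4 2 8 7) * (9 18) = (0 16 11 6 7 12 10 4 17 3 15)(2 8)(9 18) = [16, 1, 8, 15, 17, 5, 7, 12, 2, 18, 4, 6, 10, 13, 14, 0, 11, 3, 9]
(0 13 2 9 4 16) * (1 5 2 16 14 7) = (0 13 16)(1 5 2 9 4 14 7) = [13, 5, 9, 3, 14, 2, 6, 1, 8, 4, 10, 11, 12, 16, 7, 15, 0]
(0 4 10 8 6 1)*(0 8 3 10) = (0 4)(1 8 6)(3 10) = [4, 8, 2, 10, 0, 5, 1, 7, 6, 9, 3]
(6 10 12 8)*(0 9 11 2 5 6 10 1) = [9, 0, 5, 3, 4, 6, 1, 7, 10, 11, 12, 2, 8] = (0 9 11 2 5 6 1)(8 10 12)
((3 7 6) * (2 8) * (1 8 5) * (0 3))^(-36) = (8)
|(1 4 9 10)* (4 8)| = 5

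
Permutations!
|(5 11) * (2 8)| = 2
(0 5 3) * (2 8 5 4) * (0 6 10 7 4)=(2 8 5 3 6 10 7 4)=[0, 1, 8, 6, 2, 3, 10, 4, 5, 9, 7]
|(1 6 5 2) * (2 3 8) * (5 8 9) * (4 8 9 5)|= 6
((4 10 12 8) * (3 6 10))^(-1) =((3 6 10 12 8 4))^(-1) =(3 4 8 12 10 6)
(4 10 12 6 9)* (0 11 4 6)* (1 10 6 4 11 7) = (0 7 1 10 12)(4 6 9) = [7, 10, 2, 3, 6, 5, 9, 1, 8, 4, 12, 11, 0]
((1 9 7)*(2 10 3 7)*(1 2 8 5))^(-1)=((1 9 8 5)(2 10 3 7))^(-1)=(1 5 8 9)(2 7 3 10)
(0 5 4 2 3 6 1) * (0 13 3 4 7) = [5, 13, 4, 6, 2, 7, 1, 0, 8, 9, 10, 11, 12, 3] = (0 5 7)(1 13 3 6)(2 4)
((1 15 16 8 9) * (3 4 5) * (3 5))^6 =(1 15 16 8 9)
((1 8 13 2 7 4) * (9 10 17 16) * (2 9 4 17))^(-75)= ((1 8 13 9 10 2 7 17 16 4))^(-75)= (1 2)(4 10)(7 8)(9 16)(13 17)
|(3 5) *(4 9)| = |(3 5)(4 9)| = 2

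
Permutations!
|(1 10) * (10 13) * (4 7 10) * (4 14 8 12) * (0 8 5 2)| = |(0 8 12 4 7 10 1 13 14 5 2)| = 11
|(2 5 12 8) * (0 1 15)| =|(0 1 15)(2 5 12 8)| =12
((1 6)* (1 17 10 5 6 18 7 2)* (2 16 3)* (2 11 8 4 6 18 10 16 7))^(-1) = (1 2 18 5 10)(3 16 17 6 4 8 11)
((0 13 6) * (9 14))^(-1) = ((0 13 6)(9 14))^(-1) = (0 6 13)(9 14)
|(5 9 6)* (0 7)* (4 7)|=3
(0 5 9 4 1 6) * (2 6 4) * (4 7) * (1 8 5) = [1, 7, 6, 3, 8, 9, 0, 4, 5, 2] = (0 1 7 4 8 5 9 2 6)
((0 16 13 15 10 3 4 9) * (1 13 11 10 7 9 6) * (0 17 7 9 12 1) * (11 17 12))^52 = (0 4 10 7 16 6 3 11 17)(1 15 12 13 9)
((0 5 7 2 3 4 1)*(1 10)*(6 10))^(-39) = ((0 5 7 2 3 4 6 10 1))^(-39) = (0 6 2)(1 4 7)(3 5 10)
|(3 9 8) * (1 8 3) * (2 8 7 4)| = |(1 7 4 2 8)(3 9)| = 10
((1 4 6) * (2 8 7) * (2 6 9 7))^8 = ((1 4 9 7 6)(2 8))^8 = (1 7 4 6 9)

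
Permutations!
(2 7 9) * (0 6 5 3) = (0 6 5 3)(2 7 9) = [6, 1, 7, 0, 4, 3, 5, 9, 8, 2]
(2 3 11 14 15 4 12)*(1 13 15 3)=(1 13 15 4 12 2)(3 11 14)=[0, 13, 1, 11, 12, 5, 6, 7, 8, 9, 10, 14, 2, 15, 3, 4]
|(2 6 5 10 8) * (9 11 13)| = |(2 6 5 10 8)(9 11 13)| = 15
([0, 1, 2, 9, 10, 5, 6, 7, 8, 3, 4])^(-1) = (3 9)(4 10)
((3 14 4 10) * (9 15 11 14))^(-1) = (3 10 4 14 11 15 9)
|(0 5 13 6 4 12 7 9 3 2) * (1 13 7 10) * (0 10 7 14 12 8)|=|(0 5 14 12 7 9 3 2 10 1 13 6 4 8)|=14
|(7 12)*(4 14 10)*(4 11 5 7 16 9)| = 9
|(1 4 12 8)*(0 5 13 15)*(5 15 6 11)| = |(0 15)(1 4 12 8)(5 13 6 11)| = 4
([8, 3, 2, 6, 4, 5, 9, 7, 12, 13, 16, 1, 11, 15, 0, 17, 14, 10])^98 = (17)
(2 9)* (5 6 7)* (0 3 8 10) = (0 3 8 10)(2 9)(5 6 7) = [3, 1, 9, 8, 4, 6, 7, 5, 10, 2, 0]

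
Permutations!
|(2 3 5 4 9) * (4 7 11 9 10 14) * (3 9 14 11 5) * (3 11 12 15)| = 14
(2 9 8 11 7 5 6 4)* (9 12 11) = (2 12 11 7 5 6 4)(8 9) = [0, 1, 12, 3, 2, 6, 4, 5, 9, 8, 10, 7, 11]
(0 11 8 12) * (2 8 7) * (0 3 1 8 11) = (1 8 12 3)(2 11 7) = [0, 8, 11, 1, 4, 5, 6, 2, 12, 9, 10, 7, 3]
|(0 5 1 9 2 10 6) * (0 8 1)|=|(0 5)(1 9 2 10 6 8)|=6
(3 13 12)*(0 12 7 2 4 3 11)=(0 12 11)(2 4 3 13 7)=[12, 1, 4, 13, 3, 5, 6, 2, 8, 9, 10, 0, 11, 7]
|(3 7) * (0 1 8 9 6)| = |(0 1 8 9 6)(3 7)| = 10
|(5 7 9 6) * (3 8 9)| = |(3 8 9 6 5 7)| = 6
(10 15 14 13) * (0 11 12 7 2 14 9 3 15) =(0 11 12 7 2 14 13 10)(3 15 9) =[11, 1, 14, 15, 4, 5, 6, 2, 8, 3, 0, 12, 7, 10, 13, 9]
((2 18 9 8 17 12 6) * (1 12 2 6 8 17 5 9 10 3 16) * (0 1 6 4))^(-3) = (0 16 18 9 12 4 3 2 5 1 6 10 17 8)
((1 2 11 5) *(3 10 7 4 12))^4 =((1 2 11 5)(3 10 7 4 12))^4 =(3 12 4 7 10)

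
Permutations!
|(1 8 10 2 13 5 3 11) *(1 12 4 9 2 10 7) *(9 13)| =6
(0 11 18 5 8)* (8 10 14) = (0 11 18 5 10 14 8) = [11, 1, 2, 3, 4, 10, 6, 7, 0, 9, 14, 18, 12, 13, 8, 15, 16, 17, 5]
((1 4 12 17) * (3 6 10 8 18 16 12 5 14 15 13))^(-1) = ((1 4 5 14 15 13 3 6 10 8 18 16 12 17))^(-1) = (1 17 12 16 18 8 10 6 3 13 15 14 5 4)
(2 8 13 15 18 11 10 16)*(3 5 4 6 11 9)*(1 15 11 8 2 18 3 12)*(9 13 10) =(1 15 3 5 4 6 8 10 16 18 13 11 9 12) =[0, 15, 2, 5, 6, 4, 8, 7, 10, 12, 16, 9, 1, 11, 14, 3, 18, 17, 13]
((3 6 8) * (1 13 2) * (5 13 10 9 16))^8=(1 10 9 16 5 13 2)(3 8 6)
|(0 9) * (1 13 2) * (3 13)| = |(0 9)(1 3 13 2)| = 4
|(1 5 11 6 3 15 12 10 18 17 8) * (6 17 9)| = |(1 5 11 17 8)(3 15 12 10 18 9 6)| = 35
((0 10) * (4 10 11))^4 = ((0 11 4 10))^4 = (11)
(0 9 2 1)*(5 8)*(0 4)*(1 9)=(0 1 4)(2 9)(5 8)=[1, 4, 9, 3, 0, 8, 6, 7, 5, 2]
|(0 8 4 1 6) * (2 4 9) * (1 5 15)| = 9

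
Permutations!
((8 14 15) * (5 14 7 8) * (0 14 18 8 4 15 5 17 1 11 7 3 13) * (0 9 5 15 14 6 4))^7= (0 11 17 14 6 7 1 15 4)(3 13 9 5 18 8)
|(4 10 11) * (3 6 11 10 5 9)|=6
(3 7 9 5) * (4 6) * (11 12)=(3 7 9 5)(4 6)(11 12)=[0, 1, 2, 7, 6, 3, 4, 9, 8, 5, 10, 12, 11]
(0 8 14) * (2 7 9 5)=(0 8 14)(2 7 9 5)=[8, 1, 7, 3, 4, 2, 6, 9, 14, 5, 10, 11, 12, 13, 0]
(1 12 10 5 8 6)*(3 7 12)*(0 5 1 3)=[5, 0, 2, 7, 4, 8, 3, 12, 6, 9, 1, 11, 10]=(0 5 8 6 3 7 12 10 1)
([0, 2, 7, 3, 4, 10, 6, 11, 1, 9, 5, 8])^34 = [0, 8, 1, 3, 4, 5, 6, 2, 11, 9, 10, 7]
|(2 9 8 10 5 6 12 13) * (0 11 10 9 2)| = 14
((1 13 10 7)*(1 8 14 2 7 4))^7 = ((1 13 10 4)(2 7 8 14))^7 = (1 4 10 13)(2 14 8 7)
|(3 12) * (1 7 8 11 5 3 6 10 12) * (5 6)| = 9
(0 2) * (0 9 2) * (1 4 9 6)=[0, 4, 6, 3, 9, 5, 1, 7, 8, 2]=(1 4 9 2 6)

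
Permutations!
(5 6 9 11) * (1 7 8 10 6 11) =(1 7 8 10 6 9)(5 11) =[0, 7, 2, 3, 4, 11, 9, 8, 10, 1, 6, 5]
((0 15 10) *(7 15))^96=((0 7 15 10))^96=(15)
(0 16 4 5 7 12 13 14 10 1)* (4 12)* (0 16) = (1 16 12 13 14 10)(4 5 7) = [0, 16, 2, 3, 5, 7, 6, 4, 8, 9, 1, 11, 13, 14, 10, 15, 12]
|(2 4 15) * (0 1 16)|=3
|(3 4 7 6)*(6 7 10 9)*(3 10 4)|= |(6 10 9)|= 3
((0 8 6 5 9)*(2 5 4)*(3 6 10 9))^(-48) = (10)(2 3 4 5 6)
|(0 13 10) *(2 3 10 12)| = 6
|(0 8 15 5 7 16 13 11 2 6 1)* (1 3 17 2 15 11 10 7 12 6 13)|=|(0 8 11 15 5 12 6 3 17 2 13 10 7 16 1)|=15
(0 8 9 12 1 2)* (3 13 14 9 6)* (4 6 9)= (0 8 9 12 1 2)(3 13 14 4 6)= [8, 2, 0, 13, 6, 5, 3, 7, 9, 12, 10, 11, 1, 14, 4]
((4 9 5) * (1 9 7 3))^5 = (1 3 7 4 5 9)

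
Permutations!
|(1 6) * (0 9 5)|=|(0 9 5)(1 6)|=6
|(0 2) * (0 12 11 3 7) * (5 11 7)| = |(0 2 12 7)(3 5 11)| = 12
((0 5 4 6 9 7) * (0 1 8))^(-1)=((0 5 4 6 9 7 1 8))^(-1)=(0 8 1 7 9 6 4 5)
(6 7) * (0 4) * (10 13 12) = (0 4)(6 7)(10 13 12) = [4, 1, 2, 3, 0, 5, 7, 6, 8, 9, 13, 11, 10, 12]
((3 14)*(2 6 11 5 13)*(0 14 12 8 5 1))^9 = (0 11 2 5 12 14 1 6 13 8 3)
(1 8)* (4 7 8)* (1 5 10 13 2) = (1 4 7 8 5 10 13 2) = [0, 4, 1, 3, 7, 10, 6, 8, 5, 9, 13, 11, 12, 2]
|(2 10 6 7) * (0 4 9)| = |(0 4 9)(2 10 6 7)| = 12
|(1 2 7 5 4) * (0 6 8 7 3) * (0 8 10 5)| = |(0 6 10 5 4 1 2 3 8 7)| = 10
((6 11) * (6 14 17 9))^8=(6 17 11 9 14)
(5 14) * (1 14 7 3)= [0, 14, 2, 1, 4, 7, 6, 3, 8, 9, 10, 11, 12, 13, 5]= (1 14 5 7 3)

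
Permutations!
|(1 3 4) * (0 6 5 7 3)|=|(0 6 5 7 3 4 1)|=7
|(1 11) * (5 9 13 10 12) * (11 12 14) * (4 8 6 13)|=|(1 12 5 9 4 8 6 13 10 14 11)|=11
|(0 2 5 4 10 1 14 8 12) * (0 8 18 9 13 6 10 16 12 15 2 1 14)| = 42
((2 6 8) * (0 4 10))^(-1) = (0 10 4)(2 8 6) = ((0 4 10)(2 6 8))^(-1)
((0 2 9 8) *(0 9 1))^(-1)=(0 1 2)(8 9)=((0 2 1)(8 9))^(-1)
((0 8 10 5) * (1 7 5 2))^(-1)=((0 8 10 2 1 7 5))^(-1)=(0 5 7 1 2 10 8)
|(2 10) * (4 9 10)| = 4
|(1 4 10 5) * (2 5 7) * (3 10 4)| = |(1 3 10 7 2 5)| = 6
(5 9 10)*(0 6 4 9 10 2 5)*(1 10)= (0 6 4 9 2 5 1 10)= [6, 10, 5, 3, 9, 1, 4, 7, 8, 2, 0]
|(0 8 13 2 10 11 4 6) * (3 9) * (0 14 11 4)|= |(0 8 13 2 10 4 6 14 11)(3 9)|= 18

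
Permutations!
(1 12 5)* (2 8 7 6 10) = [0, 12, 8, 3, 4, 1, 10, 6, 7, 9, 2, 11, 5] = (1 12 5)(2 8 7 6 10)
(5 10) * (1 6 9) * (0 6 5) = (0 6 9 1 5 10) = [6, 5, 2, 3, 4, 10, 9, 7, 8, 1, 0]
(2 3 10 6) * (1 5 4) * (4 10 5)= (1 4)(2 3 5 10 6)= [0, 4, 3, 5, 1, 10, 2, 7, 8, 9, 6]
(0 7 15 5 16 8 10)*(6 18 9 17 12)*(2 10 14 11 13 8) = (0 7 15 5 16 2 10)(6 18 9 17 12)(8 14 11 13) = [7, 1, 10, 3, 4, 16, 18, 15, 14, 17, 0, 13, 6, 8, 11, 5, 2, 12, 9]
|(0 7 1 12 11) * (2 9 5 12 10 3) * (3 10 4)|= |(0 7 1 4 3 2 9 5 12 11)|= 10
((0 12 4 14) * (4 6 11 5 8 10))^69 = ((0 12 6 11 5 8 10 4 14))^69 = (0 10 11)(4 5 12)(6 14 8)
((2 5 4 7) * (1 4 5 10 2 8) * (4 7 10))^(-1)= (1 8 7)(2 10 4)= ((1 7 8)(2 4 10))^(-1)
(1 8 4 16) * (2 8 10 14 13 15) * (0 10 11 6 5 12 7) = (0 10 14 13 15 2 8 4 16 1 11 6 5 12 7) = [10, 11, 8, 3, 16, 12, 5, 0, 4, 9, 14, 6, 7, 15, 13, 2, 1]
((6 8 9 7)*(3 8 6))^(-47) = ((3 8 9 7))^(-47) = (3 8 9 7)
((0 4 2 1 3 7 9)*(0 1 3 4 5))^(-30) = (9)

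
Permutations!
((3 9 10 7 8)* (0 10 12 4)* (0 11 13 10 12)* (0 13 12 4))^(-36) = ((0 4 11 12)(3 9 13 10 7 8))^(-36) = (13)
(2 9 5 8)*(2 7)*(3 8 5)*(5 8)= (2 9 3 5 8 7)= [0, 1, 9, 5, 4, 8, 6, 2, 7, 3]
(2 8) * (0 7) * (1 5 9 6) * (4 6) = [7, 5, 8, 3, 6, 9, 1, 0, 2, 4] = (0 7)(1 5 9 4 6)(2 8)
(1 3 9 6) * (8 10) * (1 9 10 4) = (1 3 10 8 4)(6 9) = [0, 3, 2, 10, 1, 5, 9, 7, 4, 6, 8]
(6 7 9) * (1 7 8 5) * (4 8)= (1 7 9 6 4 8 5)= [0, 7, 2, 3, 8, 1, 4, 9, 5, 6]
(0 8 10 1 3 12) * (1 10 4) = (0 8 4 1 3 12) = [8, 3, 2, 12, 1, 5, 6, 7, 4, 9, 10, 11, 0]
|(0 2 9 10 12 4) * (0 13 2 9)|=|(0 9 10 12 4 13 2)|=7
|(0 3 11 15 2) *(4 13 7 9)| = |(0 3 11 15 2)(4 13 7 9)| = 20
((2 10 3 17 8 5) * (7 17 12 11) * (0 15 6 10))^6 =((0 15 6 10 3 12 11 7 17 8 5 2))^6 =(0 11)(2 12)(3 5)(6 17)(7 15)(8 10)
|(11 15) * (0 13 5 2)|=4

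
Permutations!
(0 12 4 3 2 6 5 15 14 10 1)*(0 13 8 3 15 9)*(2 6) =(0 12 4 15 14 10 1 13 8 3 6 5 9) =[12, 13, 2, 6, 15, 9, 5, 7, 3, 0, 1, 11, 4, 8, 10, 14]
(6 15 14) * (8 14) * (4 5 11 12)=[0, 1, 2, 3, 5, 11, 15, 7, 14, 9, 10, 12, 4, 13, 6, 8]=(4 5 11 12)(6 15 8 14)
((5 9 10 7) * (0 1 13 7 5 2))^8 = ((0 1 13 7 2)(5 9 10))^8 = (0 7 1 2 13)(5 10 9)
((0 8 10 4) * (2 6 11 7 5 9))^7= (0 4 10 8)(2 6 11 7 5 9)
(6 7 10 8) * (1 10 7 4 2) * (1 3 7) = [0, 10, 3, 7, 2, 5, 4, 1, 6, 9, 8] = (1 10 8 6 4 2 3 7)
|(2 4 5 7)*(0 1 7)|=6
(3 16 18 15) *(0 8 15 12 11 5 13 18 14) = [8, 1, 2, 16, 4, 13, 6, 7, 15, 9, 10, 5, 11, 18, 0, 3, 14, 17, 12] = (0 8 15 3 16 14)(5 13 18 12 11)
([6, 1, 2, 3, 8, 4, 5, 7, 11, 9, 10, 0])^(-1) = (0 11 8 4 5 6)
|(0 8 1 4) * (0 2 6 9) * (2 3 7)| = |(0 8 1 4 3 7 2 6 9)| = 9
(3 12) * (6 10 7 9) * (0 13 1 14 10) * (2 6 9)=(0 13 1 14 10 7 2 6)(3 12)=[13, 14, 6, 12, 4, 5, 0, 2, 8, 9, 7, 11, 3, 1, 10]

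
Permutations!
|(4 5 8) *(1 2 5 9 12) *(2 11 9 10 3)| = 12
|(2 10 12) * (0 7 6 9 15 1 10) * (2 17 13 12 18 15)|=60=|(0 7 6 9 2)(1 10 18 15)(12 17 13)|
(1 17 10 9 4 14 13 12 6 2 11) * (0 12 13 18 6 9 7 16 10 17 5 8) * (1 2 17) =[12, 5, 11, 3, 14, 8, 17, 16, 0, 4, 7, 2, 9, 13, 18, 15, 10, 1, 6] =(0 12 9 4 14 18 6 17 1 5 8)(2 11)(7 16 10)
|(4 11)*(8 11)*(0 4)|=4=|(0 4 8 11)|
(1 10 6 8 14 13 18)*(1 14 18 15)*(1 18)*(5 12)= [0, 10, 2, 3, 4, 12, 8, 7, 1, 9, 6, 11, 5, 15, 13, 18, 16, 17, 14]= (1 10 6 8)(5 12)(13 15 18 14)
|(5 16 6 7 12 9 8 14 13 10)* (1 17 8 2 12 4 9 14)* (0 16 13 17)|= 12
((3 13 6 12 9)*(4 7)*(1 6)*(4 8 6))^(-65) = (1 3 12 8 4 13 9 6 7)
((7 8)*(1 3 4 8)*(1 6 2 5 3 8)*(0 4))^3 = (0 8 2)(1 6 3)(4 7 5)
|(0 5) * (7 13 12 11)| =4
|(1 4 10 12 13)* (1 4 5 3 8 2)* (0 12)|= |(0 12 13 4 10)(1 5 3 8 2)|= 5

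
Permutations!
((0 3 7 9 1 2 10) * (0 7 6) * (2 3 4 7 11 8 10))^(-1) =(0 6 3 1 9 7 4)(8 11 10)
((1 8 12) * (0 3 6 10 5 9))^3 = ((0 3 6 10 5 9)(1 8 12))^3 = (12)(0 10)(3 5)(6 9)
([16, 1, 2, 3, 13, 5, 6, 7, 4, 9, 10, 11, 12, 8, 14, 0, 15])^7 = (0 16 15)(4 13 8)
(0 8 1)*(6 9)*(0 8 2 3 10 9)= (0 2 3 10 9 6)(1 8)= [2, 8, 3, 10, 4, 5, 0, 7, 1, 6, 9]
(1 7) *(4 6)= (1 7)(4 6)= [0, 7, 2, 3, 6, 5, 4, 1]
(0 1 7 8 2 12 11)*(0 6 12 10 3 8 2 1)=(1 7 2 10 3 8)(6 12 11)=[0, 7, 10, 8, 4, 5, 12, 2, 1, 9, 3, 6, 11]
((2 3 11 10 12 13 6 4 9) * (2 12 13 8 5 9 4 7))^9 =(2 11 13 7 3 10 6)(5 9 12 8)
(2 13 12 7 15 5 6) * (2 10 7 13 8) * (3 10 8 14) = [0, 1, 14, 10, 4, 6, 8, 15, 2, 9, 7, 11, 13, 12, 3, 5] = (2 14 3 10 7 15 5 6 8)(12 13)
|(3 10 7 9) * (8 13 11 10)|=|(3 8 13 11 10 7 9)|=7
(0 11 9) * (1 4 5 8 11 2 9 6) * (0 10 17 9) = [2, 4, 0, 3, 5, 8, 1, 7, 11, 10, 17, 6, 12, 13, 14, 15, 16, 9] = (0 2)(1 4 5 8 11 6)(9 10 17)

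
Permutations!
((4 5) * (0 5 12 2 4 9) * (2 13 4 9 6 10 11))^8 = ((0 5 6 10 11 2 9)(4 12 13))^8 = (0 5 6 10 11 2 9)(4 13 12)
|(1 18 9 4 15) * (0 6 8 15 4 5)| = 8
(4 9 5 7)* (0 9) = (0 9 5 7 4) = [9, 1, 2, 3, 0, 7, 6, 4, 8, 5]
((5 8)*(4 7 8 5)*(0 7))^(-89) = ((0 7 8 4))^(-89) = (0 4 8 7)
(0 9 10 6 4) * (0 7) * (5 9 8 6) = (0 8 6 4 7)(5 9 10) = [8, 1, 2, 3, 7, 9, 4, 0, 6, 10, 5]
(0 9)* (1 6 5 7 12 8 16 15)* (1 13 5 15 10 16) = (0 9)(1 6 15 13 5 7 12 8)(10 16) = [9, 6, 2, 3, 4, 7, 15, 12, 1, 0, 16, 11, 8, 5, 14, 13, 10]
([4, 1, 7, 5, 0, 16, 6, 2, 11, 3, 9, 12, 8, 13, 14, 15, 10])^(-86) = (3 9 10 16 5)(8 11 12)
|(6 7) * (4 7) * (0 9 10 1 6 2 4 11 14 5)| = 24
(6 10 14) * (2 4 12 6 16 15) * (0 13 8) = [13, 1, 4, 3, 12, 5, 10, 7, 0, 9, 14, 11, 6, 8, 16, 2, 15] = (0 13 8)(2 4 12 6 10 14 16 15)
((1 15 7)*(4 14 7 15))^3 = (15)(1 7 14 4)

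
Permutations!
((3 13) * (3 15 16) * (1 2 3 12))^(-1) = ((1 2 3 13 15 16 12))^(-1) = (1 12 16 15 13 3 2)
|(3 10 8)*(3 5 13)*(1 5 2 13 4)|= 15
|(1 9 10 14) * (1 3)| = 5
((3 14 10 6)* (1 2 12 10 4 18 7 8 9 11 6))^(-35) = (1 2 12 10)(3 14 4 18 7 8 9 11 6)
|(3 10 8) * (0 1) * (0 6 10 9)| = |(0 1 6 10 8 3 9)| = 7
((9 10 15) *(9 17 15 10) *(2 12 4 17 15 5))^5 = ((2 12 4 17 5))^5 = (17)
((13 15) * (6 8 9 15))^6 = (6 8 9 15 13)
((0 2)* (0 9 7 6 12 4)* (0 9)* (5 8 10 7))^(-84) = (4 10)(5 6)(7 9)(8 12)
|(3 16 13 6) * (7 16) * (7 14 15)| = |(3 14 15 7 16 13 6)| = 7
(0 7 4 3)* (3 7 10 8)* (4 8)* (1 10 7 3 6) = (0 7 8 6 1 10 4 3) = [7, 10, 2, 0, 3, 5, 1, 8, 6, 9, 4]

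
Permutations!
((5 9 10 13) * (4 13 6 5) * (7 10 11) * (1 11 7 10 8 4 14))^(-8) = (1 6 7 13 11 5 8 14 10 9 4)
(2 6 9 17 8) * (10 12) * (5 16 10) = [0, 1, 6, 3, 4, 16, 9, 7, 2, 17, 12, 11, 5, 13, 14, 15, 10, 8] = (2 6 9 17 8)(5 16 10 12)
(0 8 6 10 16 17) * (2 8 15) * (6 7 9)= [15, 1, 8, 3, 4, 5, 10, 9, 7, 6, 16, 11, 12, 13, 14, 2, 17, 0]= (0 15 2 8 7 9 6 10 16 17)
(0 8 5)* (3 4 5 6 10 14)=[8, 1, 2, 4, 5, 0, 10, 7, 6, 9, 14, 11, 12, 13, 3]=(0 8 6 10 14 3 4 5)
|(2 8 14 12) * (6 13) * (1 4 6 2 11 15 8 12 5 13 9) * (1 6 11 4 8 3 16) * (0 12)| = |(0 12 4 11 15 3 16 1 8 14 5 13 2)(6 9)| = 26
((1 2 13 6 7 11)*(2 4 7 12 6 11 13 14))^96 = (14)(1 4 7 13 11)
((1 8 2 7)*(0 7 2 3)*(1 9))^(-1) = ((0 7 9 1 8 3))^(-1) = (0 3 8 1 9 7)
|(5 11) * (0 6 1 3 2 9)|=|(0 6 1 3 2 9)(5 11)|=6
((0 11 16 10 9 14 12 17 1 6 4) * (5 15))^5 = ((0 11 16 10 9 14 12 17 1 6 4)(5 15))^5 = (0 14 4 9 6 10 1 16 17 11 12)(5 15)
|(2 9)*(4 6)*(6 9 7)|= 5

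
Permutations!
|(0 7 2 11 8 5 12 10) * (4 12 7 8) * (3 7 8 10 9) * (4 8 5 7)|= |(0 10)(2 11 8 7)(3 4 12 9)|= 4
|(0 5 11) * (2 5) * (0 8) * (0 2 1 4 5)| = 7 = |(0 1 4 5 11 8 2)|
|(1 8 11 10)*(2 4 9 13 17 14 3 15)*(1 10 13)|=|(1 8 11 13 17 14 3 15 2 4 9)|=11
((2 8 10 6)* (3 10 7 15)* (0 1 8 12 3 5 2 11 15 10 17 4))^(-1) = ((0 1 8 7 10 6 11 15 5 2 12 3 17 4))^(-1) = (0 4 17 3 12 2 5 15 11 6 10 7 8 1)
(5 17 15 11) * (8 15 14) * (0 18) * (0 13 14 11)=[18, 1, 2, 3, 4, 17, 6, 7, 15, 9, 10, 5, 12, 14, 8, 0, 16, 11, 13]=(0 18 13 14 8 15)(5 17 11)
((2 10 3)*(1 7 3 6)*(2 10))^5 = (10)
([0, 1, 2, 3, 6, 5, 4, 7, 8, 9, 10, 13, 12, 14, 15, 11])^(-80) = [0, 1, 2, 3, 4, 5, 6, 7, 8, 9, 10, 11, 12, 13, 14, 15]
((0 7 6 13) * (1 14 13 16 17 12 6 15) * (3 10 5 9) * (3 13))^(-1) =(0 13 9 5 10 3 14 1 15 7)(6 12 17 16)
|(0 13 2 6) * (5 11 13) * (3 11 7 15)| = |(0 5 7 15 3 11 13 2 6)| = 9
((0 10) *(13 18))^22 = ((0 10)(13 18))^22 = (18)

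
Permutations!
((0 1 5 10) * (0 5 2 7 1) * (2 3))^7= (1 7 2 3)(5 10)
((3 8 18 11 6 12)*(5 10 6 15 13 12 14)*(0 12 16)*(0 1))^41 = (0 12 3 8 18 11 15 13 16 1)(5 10 6 14)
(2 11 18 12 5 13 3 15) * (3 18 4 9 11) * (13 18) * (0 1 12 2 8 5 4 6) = [1, 12, 3, 15, 9, 18, 0, 7, 5, 11, 10, 6, 4, 13, 14, 8, 16, 17, 2] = (0 1 12 4 9 11 6)(2 3 15 8 5 18)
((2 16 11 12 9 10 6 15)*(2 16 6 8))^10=((2 6 15 16 11 12 9 10 8))^10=(2 6 15 16 11 12 9 10 8)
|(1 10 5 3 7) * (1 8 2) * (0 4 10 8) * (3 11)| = |(0 4 10 5 11 3 7)(1 8 2)| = 21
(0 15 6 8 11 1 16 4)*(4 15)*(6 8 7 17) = (0 4)(1 16 15 8 11)(6 7 17) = [4, 16, 2, 3, 0, 5, 7, 17, 11, 9, 10, 1, 12, 13, 14, 8, 15, 6]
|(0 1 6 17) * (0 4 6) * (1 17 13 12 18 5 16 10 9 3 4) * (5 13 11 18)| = 33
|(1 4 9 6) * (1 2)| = |(1 4 9 6 2)| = 5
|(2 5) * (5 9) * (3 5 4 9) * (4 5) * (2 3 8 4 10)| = 7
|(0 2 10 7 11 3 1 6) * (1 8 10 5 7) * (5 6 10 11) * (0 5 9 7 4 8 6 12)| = |(0 2 12)(1 10)(3 6 5 4 8 11)(7 9)| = 6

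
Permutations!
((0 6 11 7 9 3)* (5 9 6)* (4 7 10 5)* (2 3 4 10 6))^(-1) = (0 3 2 7 4 9 5 10)(6 11) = ((0 10 5 9 4 7 2 3)(6 11))^(-1)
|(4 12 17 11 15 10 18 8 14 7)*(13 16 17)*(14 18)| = |(4 12 13 16 17 11 15 10 14 7)(8 18)| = 10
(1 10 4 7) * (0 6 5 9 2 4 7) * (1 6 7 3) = [7, 10, 4, 1, 0, 9, 5, 6, 8, 2, 3] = (0 7 6 5 9 2 4)(1 10 3)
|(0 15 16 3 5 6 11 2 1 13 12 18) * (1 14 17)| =14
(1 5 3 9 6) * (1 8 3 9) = (1 5 9 6 8 3) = [0, 5, 2, 1, 4, 9, 8, 7, 3, 6]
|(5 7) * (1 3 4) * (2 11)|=|(1 3 4)(2 11)(5 7)|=6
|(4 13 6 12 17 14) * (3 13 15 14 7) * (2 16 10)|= 6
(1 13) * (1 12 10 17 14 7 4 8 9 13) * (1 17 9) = (1 17 14 7 4 8)(9 13 12 10) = [0, 17, 2, 3, 8, 5, 6, 4, 1, 13, 9, 11, 10, 12, 7, 15, 16, 14]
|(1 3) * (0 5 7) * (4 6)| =6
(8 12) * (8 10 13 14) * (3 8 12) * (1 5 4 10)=(1 5 4 10 13 14 12)(3 8)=[0, 5, 2, 8, 10, 4, 6, 7, 3, 9, 13, 11, 1, 14, 12]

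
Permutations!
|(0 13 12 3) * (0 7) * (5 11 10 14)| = 20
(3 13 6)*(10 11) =(3 13 6)(10 11) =[0, 1, 2, 13, 4, 5, 3, 7, 8, 9, 11, 10, 12, 6]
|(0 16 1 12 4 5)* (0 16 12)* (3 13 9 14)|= |(0 12 4 5 16 1)(3 13 9 14)|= 12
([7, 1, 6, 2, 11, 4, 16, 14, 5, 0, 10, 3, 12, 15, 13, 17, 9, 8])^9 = (0 11 13 6 8)(2 17 9 4 14)(3 15 16 5 7)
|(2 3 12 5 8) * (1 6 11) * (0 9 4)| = 15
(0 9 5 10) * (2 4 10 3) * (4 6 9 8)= (0 8 4 10)(2 6 9 5 3)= [8, 1, 6, 2, 10, 3, 9, 7, 4, 5, 0]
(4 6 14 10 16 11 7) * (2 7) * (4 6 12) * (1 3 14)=(1 3 14 10 16 11 2 7 6)(4 12)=[0, 3, 7, 14, 12, 5, 1, 6, 8, 9, 16, 2, 4, 13, 10, 15, 11]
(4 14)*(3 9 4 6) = (3 9 4 14 6) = [0, 1, 2, 9, 14, 5, 3, 7, 8, 4, 10, 11, 12, 13, 6]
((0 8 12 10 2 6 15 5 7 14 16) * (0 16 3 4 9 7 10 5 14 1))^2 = ((16)(0 8 12 5 10 2 6 15 14 3 4 9 7 1))^2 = (16)(0 12 10 6 14 4 7)(1 8 5 2 15 3 9)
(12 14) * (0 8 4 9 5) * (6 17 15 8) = [6, 1, 2, 3, 9, 0, 17, 7, 4, 5, 10, 11, 14, 13, 12, 8, 16, 15] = (0 6 17 15 8 4 9 5)(12 14)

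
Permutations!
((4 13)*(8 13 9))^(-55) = (4 9 8 13)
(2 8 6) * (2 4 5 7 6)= (2 8)(4 5 7 6)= [0, 1, 8, 3, 5, 7, 4, 6, 2]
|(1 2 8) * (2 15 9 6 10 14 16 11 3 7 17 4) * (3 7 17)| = 14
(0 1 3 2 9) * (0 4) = (0 1 3 2 9 4) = [1, 3, 9, 2, 0, 5, 6, 7, 8, 4]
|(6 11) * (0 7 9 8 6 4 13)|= |(0 7 9 8 6 11 4 13)|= 8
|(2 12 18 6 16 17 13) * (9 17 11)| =|(2 12 18 6 16 11 9 17 13)| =9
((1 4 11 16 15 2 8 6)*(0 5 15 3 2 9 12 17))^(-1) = (0 17 12 9 15 5)(1 6 8 2 3 16 11 4)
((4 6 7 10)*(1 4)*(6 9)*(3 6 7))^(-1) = ((1 4 9 7 10)(3 6))^(-1) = (1 10 7 9 4)(3 6)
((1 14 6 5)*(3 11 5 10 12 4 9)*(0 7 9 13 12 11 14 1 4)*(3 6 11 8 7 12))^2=((0 12)(3 14 11 5 4 13)(6 10 8 7 9))^2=(3 11 4)(5 13 14)(6 8 9 10 7)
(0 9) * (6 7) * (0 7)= (0 9 7 6)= [9, 1, 2, 3, 4, 5, 0, 6, 8, 7]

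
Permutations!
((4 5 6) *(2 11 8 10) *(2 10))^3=(11)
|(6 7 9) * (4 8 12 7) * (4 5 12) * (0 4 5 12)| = |(0 4 8 5)(6 12 7 9)| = 4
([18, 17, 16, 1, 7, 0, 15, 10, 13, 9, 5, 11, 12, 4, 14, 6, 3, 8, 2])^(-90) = (0 18 2 16 3 1 17 8 13 4 7 10 5)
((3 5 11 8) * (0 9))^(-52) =(11)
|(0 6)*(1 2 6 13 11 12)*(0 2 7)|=6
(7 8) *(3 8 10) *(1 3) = (1 3 8 7 10) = [0, 3, 2, 8, 4, 5, 6, 10, 7, 9, 1]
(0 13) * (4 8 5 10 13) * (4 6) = (0 6 4 8 5 10 13) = [6, 1, 2, 3, 8, 10, 4, 7, 5, 9, 13, 11, 12, 0]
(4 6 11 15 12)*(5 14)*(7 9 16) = [0, 1, 2, 3, 6, 14, 11, 9, 8, 16, 10, 15, 4, 13, 5, 12, 7] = (4 6 11 15 12)(5 14)(7 9 16)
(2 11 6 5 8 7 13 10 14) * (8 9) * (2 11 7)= (2 7 13 10 14 11 6 5 9 8)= [0, 1, 7, 3, 4, 9, 5, 13, 2, 8, 14, 6, 12, 10, 11]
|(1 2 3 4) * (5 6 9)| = |(1 2 3 4)(5 6 9)| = 12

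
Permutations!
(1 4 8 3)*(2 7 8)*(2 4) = [0, 2, 7, 1, 4, 5, 6, 8, 3] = (1 2 7 8 3)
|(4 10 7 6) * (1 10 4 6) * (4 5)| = |(1 10 7)(4 5)| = 6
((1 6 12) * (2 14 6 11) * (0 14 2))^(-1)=(0 11 1 12 6 14)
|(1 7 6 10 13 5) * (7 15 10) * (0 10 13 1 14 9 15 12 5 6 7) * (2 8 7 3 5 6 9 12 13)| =14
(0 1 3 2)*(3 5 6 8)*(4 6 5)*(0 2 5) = (0 1 4 6 8 3 5) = [1, 4, 2, 5, 6, 0, 8, 7, 3]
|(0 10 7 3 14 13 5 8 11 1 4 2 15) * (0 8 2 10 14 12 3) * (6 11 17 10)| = |(0 14 13 5 2 15 8 17 10 7)(1 4 6 11)(3 12)| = 20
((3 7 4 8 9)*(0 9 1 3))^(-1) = (0 9)(1 8 4 7 3)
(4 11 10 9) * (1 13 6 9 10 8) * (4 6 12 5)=(1 13 12 5 4 11 8)(6 9)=[0, 13, 2, 3, 11, 4, 9, 7, 1, 6, 10, 8, 5, 12]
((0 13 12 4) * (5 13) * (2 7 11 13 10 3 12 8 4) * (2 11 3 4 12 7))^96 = (13)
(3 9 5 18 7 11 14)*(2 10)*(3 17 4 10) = (2 3 9 5 18 7 11 14 17 4 10) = [0, 1, 3, 9, 10, 18, 6, 11, 8, 5, 2, 14, 12, 13, 17, 15, 16, 4, 7]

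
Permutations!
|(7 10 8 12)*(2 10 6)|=|(2 10 8 12 7 6)|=6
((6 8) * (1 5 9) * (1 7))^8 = (9)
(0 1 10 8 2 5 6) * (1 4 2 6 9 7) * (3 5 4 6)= (0 6)(1 10 8 3 5 9 7)(2 4)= [6, 10, 4, 5, 2, 9, 0, 1, 3, 7, 8]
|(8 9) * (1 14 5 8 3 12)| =|(1 14 5 8 9 3 12)| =7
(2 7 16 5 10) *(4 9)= (2 7 16 5 10)(4 9)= [0, 1, 7, 3, 9, 10, 6, 16, 8, 4, 2, 11, 12, 13, 14, 15, 5]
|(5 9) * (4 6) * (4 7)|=6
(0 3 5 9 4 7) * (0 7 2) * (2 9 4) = [3, 1, 0, 5, 9, 4, 6, 7, 8, 2] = (0 3 5 4 9 2)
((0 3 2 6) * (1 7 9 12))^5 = (0 3 2 6)(1 7 9 12)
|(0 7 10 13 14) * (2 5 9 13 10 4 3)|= 9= |(0 7 4 3 2 5 9 13 14)|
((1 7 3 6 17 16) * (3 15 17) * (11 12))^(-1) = ((1 7 15 17 16)(3 6)(11 12))^(-1) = (1 16 17 15 7)(3 6)(11 12)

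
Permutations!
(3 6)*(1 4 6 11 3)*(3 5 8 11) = (1 4 6)(5 8 11) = [0, 4, 2, 3, 6, 8, 1, 7, 11, 9, 10, 5]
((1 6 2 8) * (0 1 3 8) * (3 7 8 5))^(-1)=(0 2 6 1)(3 5)(7 8)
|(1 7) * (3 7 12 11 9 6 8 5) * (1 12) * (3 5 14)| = 8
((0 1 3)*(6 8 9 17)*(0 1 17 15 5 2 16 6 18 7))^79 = (0 7 18 17)(1 3)(2 6 9 5 16 8 15)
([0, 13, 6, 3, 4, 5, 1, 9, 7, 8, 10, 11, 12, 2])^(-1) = (1 6 2 13)(7 8 9)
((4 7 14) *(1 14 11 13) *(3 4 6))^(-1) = (1 13 11 7 4 3 6 14)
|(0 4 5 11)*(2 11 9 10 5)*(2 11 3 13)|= 3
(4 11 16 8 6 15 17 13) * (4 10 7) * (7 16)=(4 11 7)(6 15 17 13 10 16 8)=[0, 1, 2, 3, 11, 5, 15, 4, 6, 9, 16, 7, 12, 10, 14, 17, 8, 13]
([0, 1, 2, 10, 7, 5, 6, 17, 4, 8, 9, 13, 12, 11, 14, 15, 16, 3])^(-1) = [0, 1, 2, 17, 8, 5, 6, 4, 9, 10, 3, 13, 12, 11, 14, 15, 16, 7]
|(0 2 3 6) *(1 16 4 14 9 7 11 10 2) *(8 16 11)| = |(0 1 11 10 2 3 6)(4 14 9 7 8 16)| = 42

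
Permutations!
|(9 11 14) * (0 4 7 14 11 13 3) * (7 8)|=|(0 4 8 7 14 9 13 3)|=8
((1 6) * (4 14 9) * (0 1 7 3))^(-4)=(0 1 6 7 3)(4 9 14)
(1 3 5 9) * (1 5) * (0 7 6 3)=(0 7 6 3 1)(5 9)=[7, 0, 2, 1, 4, 9, 3, 6, 8, 5]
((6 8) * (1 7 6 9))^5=((1 7 6 8 9))^5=(9)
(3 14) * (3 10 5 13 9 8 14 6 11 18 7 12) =(3 6 11 18 7 12)(5 13 9 8 14 10) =[0, 1, 2, 6, 4, 13, 11, 12, 14, 8, 5, 18, 3, 9, 10, 15, 16, 17, 7]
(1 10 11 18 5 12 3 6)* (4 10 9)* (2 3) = (1 9 4 10 11 18 5 12 2 3 6) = [0, 9, 3, 6, 10, 12, 1, 7, 8, 4, 11, 18, 2, 13, 14, 15, 16, 17, 5]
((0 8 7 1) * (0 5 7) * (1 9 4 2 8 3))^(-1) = (0 8 2 4 9 7 5 1 3)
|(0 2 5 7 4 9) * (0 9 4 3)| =|(9)(0 2 5 7 3)| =5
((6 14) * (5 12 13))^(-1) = ((5 12 13)(6 14))^(-1) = (5 13 12)(6 14)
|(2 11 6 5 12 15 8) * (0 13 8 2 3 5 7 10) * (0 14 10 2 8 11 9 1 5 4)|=|(0 13 11 6 7 2 9 1 5 12 15 8 3 4)(10 14)|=14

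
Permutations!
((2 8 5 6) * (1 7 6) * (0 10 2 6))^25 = ((0 10 2 8 5 1 7))^25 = (0 5 10 1 2 7 8)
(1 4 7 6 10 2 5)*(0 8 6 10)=(0 8 6)(1 4 7 10 2 5)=[8, 4, 5, 3, 7, 1, 0, 10, 6, 9, 2]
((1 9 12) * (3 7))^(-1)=(1 12 9)(3 7)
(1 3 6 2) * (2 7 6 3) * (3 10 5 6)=[0, 2, 1, 10, 4, 6, 7, 3, 8, 9, 5]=(1 2)(3 10 5 6 7)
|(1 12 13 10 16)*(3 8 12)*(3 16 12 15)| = 6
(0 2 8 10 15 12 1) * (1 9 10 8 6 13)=(0 2 6 13 1)(9 10 15 12)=[2, 0, 6, 3, 4, 5, 13, 7, 8, 10, 15, 11, 9, 1, 14, 12]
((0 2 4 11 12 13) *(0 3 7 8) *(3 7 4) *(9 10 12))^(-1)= ((0 2 3 4 11 9 10 12 13 7 8))^(-1)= (0 8 7 13 12 10 9 11 4 3 2)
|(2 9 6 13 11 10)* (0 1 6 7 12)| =10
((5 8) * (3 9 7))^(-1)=(3 7 9)(5 8)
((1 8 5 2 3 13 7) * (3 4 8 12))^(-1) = ((1 12 3 13 7)(2 4 8 5))^(-1) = (1 7 13 3 12)(2 5 8 4)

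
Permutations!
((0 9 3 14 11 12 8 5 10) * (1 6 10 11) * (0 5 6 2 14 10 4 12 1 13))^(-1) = ((0 9 3 10 5 11 1 2 14 13)(4 12 8 6))^(-1) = (0 13 14 2 1 11 5 10 3 9)(4 6 8 12)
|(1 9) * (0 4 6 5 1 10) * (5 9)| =|(0 4 6 9 10)(1 5)| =10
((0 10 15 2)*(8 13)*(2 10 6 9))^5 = (0 6 9 2)(8 13)(10 15)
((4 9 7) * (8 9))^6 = ((4 8 9 7))^6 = (4 9)(7 8)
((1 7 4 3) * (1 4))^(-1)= ((1 7)(3 4))^(-1)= (1 7)(3 4)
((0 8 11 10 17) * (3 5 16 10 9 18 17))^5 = (0 17 18 9 11 8)(3 5 16 10)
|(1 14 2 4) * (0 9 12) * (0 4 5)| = 8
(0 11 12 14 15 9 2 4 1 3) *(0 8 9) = (0 11 12 14 15)(1 3 8 9 2 4) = [11, 3, 4, 8, 1, 5, 6, 7, 9, 2, 10, 12, 14, 13, 15, 0]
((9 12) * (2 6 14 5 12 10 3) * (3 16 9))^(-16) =(2 14 12)(3 6 5)(9 16 10)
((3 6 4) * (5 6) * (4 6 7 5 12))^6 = (12)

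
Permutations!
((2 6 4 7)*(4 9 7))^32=((2 6 9 7))^32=(9)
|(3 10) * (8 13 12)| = |(3 10)(8 13 12)| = 6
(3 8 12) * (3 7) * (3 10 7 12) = [0, 1, 2, 8, 4, 5, 6, 10, 3, 9, 7, 11, 12] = (12)(3 8)(7 10)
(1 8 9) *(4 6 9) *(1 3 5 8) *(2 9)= [0, 1, 9, 5, 6, 8, 2, 7, 4, 3]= (2 9 3 5 8 4 6)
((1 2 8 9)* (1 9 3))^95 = ((9)(1 2 8 3))^95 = (9)(1 3 8 2)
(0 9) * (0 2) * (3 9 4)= [4, 1, 0, 9, 3, 5, 6, 7, 8, 2]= (0 4 3 9 2)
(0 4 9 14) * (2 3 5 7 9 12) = (0 4 12 2 3 5 7 9 14) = [4, 1, 3, 5, 12, 7, 6, 9, 8, 14, 10, 11, 2, 13, 0]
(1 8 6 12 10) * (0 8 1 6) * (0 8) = (6 12 10) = [0, 1, 2, 3, 4, 5, 12, 7, 8, 9, 6, 11, 10]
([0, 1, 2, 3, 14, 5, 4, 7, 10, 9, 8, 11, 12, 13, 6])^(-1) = (4 6 14)(8 10)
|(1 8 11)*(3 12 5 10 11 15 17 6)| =10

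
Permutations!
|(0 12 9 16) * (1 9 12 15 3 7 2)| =8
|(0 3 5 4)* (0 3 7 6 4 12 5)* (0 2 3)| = 4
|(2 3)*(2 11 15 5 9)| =6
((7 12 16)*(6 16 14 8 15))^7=((6 16 7 12 14 8 15))^7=(16)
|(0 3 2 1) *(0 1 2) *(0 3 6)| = 2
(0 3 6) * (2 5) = (0 3 6)(2 5) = [3, 1, 5, 6, 4, 2, 0]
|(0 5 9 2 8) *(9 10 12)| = 7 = |(0 5 10 12 9 2 8)|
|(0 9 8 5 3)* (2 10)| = 10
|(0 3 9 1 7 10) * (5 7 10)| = |(0 3 9 1 10)(5 7)| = 10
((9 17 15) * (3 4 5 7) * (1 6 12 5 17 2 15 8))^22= ((1 6 12 5 7 3 4 17 8)(2 15 9))^22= (1 7 8 5 17 12 4 6 3)(2 15 9)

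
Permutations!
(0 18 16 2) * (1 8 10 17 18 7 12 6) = (0 7 12 6 1 8 10 17 18 16 2) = [7, 8, 0, 3, 4, 5, 1, 12, 10, 9, 17, 11, 6, 13, 14, 15, 2, 18, 16]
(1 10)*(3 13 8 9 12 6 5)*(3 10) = (1 3 13 8 9 12 6 5 10) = [0, 3, 2, 13, 4, 10, 5, 7, 9, 12, 1, 11, 6, 8]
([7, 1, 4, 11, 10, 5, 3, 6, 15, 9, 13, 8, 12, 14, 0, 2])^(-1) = (0 14 13 10 4 2 15 8 11 3 6 7)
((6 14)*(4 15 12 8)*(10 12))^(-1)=((4 15 10 12 8)(6 14))^(-1)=(4 8 12 10 15)(6 14)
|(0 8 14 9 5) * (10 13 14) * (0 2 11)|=|(0 8 10 13 14 9 5 2 11)|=9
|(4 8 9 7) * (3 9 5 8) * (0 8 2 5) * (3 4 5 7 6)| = |(0 8)(2 7 5)(3 9 6)| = 6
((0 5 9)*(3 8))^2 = ((0 5 9)(3 8))^2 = (0 9 5)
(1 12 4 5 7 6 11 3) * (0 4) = (0 4 5 7 6 11 3 1 12) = [4, 12, 2, 1, 5, 7, 11, 6, 8, 9, 10, 3, 0]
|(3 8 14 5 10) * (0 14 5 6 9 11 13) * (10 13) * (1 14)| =11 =|(0 1 14 6 9 11 10 3 8 5 13)|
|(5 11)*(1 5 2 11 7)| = |(1 5 7)(2 11)| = 6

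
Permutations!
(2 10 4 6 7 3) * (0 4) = (0 4 6 7 3 2 10) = [4, 1, 10, 2, 6, 5, 7, 3, 8, 9, 0]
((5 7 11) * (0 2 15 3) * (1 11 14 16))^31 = ((0 2 15 3)(1 11 5 7 14 16))^31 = (0 3 15 2)(1 11 5 7 14 16)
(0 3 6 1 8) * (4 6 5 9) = (0 3 5 9 4 6 1 8) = [3, 8, 2, 5, 6, 9, 1, 7, 0, 4]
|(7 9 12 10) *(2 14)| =|(2 14)(7 9 12 10)| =4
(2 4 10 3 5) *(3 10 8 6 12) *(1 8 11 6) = [0, 8, 4, 5, 11, 2, 12, 7, 1, 9, 10, 6, 3] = (1 8)(2 4 11 6 12 3 5)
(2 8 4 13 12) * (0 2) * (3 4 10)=[2, 1, 8, 4, 13, 5, 6, 7, 10, 9, 3, 11, 0, 12]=(0 2 8 10 3 4 13 12)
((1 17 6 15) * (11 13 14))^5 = ((1 17 6 15)(11 13 14))^5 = (1 17 6 15)(11 14 13)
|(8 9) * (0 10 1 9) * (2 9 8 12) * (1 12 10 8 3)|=4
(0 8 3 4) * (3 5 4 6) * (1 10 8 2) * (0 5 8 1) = (0 2)(1 10)(3 6)(4 5) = [2, 10, 0, 6, 5, 4, 3, 7, 8, 9, 1]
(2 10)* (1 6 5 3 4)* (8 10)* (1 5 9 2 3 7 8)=(1 6 9 2)(3 4 5 7 8 10)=[0, 6, 1, 4, 5, 7, 9, 8, 10, 2, 3]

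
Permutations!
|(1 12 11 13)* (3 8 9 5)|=|(1 12 11 13)(3 8 9 5)|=4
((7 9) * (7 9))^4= ((9))^4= (9)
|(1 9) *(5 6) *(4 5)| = 6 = |(1 9)(4 5 6)|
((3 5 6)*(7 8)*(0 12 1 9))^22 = ((0 12 1 9)(3 5 6)(7 8))^22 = (0 1)(3 5 6)(9 12)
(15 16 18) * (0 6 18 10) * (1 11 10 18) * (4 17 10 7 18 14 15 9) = (0 6 1 11 7 18 9 4 17 10)(14 15 16) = [6, 11, 2, 3, 17, 5, 1, 18, 8, 4, 0, 7, 12, 13, 15, 16, 14, 10, 9]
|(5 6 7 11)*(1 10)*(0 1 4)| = 4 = |(0 1 10 4)(5 6 7 11)|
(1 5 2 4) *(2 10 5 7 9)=[0, 7, 4, 3, 1, 10, 6, 9, 8, 2, 5]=(1 7 9 2 4)(5 10)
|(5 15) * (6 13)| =2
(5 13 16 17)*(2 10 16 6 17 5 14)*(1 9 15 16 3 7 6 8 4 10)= [0, 9, 1, 7, 10, 13, 17, 6, 4, 15, 3, 11, 12, 8, 2, 16, 5, 14]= (1 9 15 16 5 13 8 4 10 3 7 6 17 14 2)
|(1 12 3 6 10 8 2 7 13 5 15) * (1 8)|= 30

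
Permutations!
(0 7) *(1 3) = (0 7)(1 3) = [7, 3, 2, 1, 4, 5, 6, 0]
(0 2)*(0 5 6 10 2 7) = [7, 1, 5, 3, 4, 6, 10, 0, 8, 9, 2] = (0 7)(2 5 6 10)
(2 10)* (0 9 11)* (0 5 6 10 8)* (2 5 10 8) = (0 9 11 10 5 6 8) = [9, 1, 2, 3, 4, 6, 8, 7, 0, 11, 5, 10]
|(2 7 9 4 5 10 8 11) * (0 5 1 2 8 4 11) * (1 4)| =|(0 5 10 1 2 7 9 11 8)| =9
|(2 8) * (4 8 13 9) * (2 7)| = |(2 13 9 4 8 7)| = 6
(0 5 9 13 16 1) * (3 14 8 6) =(0 5 9 13 16 1)(3 14 8 6) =[5, 0, 2, 14, 4, 9, 3, 7, 6, 13, 10, 11, 12, 16, 8, 15, 1]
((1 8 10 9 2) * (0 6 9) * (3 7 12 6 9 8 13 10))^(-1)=(0 10 13 1 2 9)(3 8 6 12 7)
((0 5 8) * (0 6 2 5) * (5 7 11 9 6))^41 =(2 7 11 9 6)(5 8) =((2 7 11 9 6)(5 8))^41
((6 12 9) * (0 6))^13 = (0 6 12 9)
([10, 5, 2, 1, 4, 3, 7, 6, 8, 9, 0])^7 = [10, 5, 2, 1, 4, 3, 7, 6, 8, 9, 0]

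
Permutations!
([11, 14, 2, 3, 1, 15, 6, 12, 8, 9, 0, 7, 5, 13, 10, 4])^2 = (0 7 5 4 14)(1 10 11 12 15)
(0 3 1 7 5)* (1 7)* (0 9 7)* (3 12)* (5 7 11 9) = (0 12 3)(9 11) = [12, 1, 2, 0, 4, 5, 6, 7, 8, 11, 10, 9, 3]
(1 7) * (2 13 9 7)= (1 2 13 9 7)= [0, 2, 13, 3, 4, 5, 6, 1, 8, 7, 10, 11, 12, 9]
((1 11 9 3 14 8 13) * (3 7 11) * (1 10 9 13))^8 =((1 3 14 8)(7 11 13 10 9))^8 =(14)(7 10 11 9 13)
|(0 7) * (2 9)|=|(0 7)(2 9)|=2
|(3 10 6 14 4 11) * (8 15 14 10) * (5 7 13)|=|(3 8 15 14 4 11)(5 7 13)(6 10)|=6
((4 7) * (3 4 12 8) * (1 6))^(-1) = (1 6)(3 8 12 7 4)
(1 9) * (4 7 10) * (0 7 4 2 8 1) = (0 7 10 2 8 1 9) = [7, 9, 8, 3, 4, 5, 6, 10, 1, 0, 2]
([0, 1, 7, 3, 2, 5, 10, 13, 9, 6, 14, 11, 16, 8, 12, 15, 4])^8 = [0, 1, 12, 3, 14, 5, 13, 16, 2, 7, 8, 11, 6, 4, 9, 15, 10]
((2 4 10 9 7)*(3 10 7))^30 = (10)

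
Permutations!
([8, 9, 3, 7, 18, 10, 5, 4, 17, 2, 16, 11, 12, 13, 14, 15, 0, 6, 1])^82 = [10, 4, 1, 9, 3, 17, 8, 2, 16, 18, 6, 11, 12, 13, 14, 15, 5, 0, 7]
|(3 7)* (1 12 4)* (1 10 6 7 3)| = |(1 12 4 10 6 7)| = 6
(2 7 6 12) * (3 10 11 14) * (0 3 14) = (14)(0 3 10 11)(2 7 6 12) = [3, 1, 7, 10, 4, 5, 12, 6, 8, 9, 11, 0, 2, 13, 14]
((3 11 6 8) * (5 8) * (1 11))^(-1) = (1 3 8 5 6 11)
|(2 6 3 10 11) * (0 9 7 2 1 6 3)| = 9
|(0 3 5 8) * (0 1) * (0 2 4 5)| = 10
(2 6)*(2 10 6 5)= (2 5)(6 10)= [0, 1, 5, 3, 4, 2, 10, 7, 8, 9, 6]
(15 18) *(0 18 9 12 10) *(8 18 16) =(0 16 8 18 15 9 12 10) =[16, 1, 2, 3, 4, 5, 6, 7, 18, 12, 0, 11, 10, 13, 14, 9, 8, 17, 15]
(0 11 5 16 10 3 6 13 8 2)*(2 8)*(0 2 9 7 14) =(0 11 5 16 10 3 6 13 9 7 14) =[11, 1, 2, 6, 4, 16, 13, 14, 8, 7, 3, 5, 12, 9, 0, 15, 10]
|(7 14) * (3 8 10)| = |(3 8 10)(7 14)| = 6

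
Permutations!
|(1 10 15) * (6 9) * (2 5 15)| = 10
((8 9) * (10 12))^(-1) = (8 9)(10 12)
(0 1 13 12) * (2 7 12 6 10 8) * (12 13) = (0 1 12)(2 7 13 6 10 8) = [1, 12, 7, 3, 4, 5, 10, 13, 2, 9, 8, 11, 0, 6]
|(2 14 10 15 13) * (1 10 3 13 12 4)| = |(1 10 15 12 4)(2 14 3 13)| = 20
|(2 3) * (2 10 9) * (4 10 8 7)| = 7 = |(2 3 8 7 4 10 9)|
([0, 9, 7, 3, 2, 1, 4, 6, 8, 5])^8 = [0, 5, 2, 3, 4, 9, 6, 7, 8, 1]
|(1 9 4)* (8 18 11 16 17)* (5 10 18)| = |(1 9 4)(5 10 18 11 16 17 8)| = 21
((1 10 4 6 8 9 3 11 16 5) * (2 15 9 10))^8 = (16)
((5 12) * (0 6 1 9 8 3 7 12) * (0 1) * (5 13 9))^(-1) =((0 6)(1 5)(3 7 12 13 9 8))^(-1) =(0 6)(1 5)(3 8 9 13 12 7)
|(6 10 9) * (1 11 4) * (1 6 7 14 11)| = |(4 6 10 9 7 14 11)| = 7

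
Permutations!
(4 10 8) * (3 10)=(3 10 8 4)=[0, 1, 2, 10, 3, 5, 6, 7, 4, 9, 8]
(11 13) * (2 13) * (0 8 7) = (0 8 7)(2 13 11) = [8, 1, 13, 3, 4, 5, 6, 0, 7, 9, 10, 2, 12, 11]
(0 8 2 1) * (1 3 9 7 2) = [8, 0, 3, 9, 4, 5, 6, 2, 1, 7] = (0 8 1)(2 3 9 7)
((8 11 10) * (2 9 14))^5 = (2 14 9)(8 10 11)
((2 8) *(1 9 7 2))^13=((1 9 7 2 8))^13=(1 2 9 8 7)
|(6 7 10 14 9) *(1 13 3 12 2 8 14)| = 11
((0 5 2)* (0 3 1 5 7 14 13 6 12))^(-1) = (0 12 6 13 14 7)(1 3 2 5) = ((0 7 14 13 6 12)(1 5 2 3))^(-1)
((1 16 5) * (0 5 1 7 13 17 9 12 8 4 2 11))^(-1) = ((0 5 7 13 17 9 12 8 4 2 11)(1 16))^(-1) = (0 11 2 4 8 12 9 17 13 7 5)(1 16)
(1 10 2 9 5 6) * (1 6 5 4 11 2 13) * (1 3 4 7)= (1 10 13 3 4 11 2 9 7)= [0, 10, 9, 4, 11, 5, 6, 1, 8, 7, 13, 2, 12, 3]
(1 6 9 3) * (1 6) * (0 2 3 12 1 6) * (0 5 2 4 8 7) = [4, 6, 3, 5, 8, 2, 9, 0, 7, 12, 10, 11, 1] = (0 4 8 7)(1 6 9 12)(2 3 5)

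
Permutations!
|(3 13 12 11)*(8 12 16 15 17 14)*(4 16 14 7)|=30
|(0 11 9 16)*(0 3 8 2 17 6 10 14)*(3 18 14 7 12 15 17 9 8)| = |(0 11 8 2 9 16 18 14)(6 10 7 12 15 17)| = 24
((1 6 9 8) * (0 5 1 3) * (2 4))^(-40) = (0 1 9 3 5 6 8)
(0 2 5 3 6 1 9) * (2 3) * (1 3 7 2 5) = (0 7 2 1 9)(3 6) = [7, 9, 1, 6, 4, 5, 3, 2, 8, 0]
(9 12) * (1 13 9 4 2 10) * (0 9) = [9, 13, 10, 3, 2, 5, 6, 7, 8, 12, 1, 11, 4, 0] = (0 9 12 4 2 10 1 13)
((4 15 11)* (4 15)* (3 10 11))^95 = ((3 10 11 15))^95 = (3 15 11 10)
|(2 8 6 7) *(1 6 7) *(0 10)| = |(0 10)(1 6)(2 8 7)| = 6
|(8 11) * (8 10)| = 3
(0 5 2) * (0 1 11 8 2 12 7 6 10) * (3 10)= (0 5 12 7 6 3 10)(1 11 8 2)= [5, 11, 1, 10, 4, 12, 3, 6, 2, 9, 0, 8, 7]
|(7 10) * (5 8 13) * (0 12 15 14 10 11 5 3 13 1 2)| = |(0 12 15 14 10 7 11 5 8 1 2)(3 13)| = 22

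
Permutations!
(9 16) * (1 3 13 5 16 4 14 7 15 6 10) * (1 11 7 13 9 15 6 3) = (3 9 4 14 13 5 16 15)(6 10 11 7) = [0, 1, 2, 9, 14, 16, 10, 6, 8, 4, 11, 7, 12, 5, 13, 3, 15]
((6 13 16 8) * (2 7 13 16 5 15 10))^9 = (16)(2 5)(7 15)(10 13)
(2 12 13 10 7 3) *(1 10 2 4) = (1 10 7 3 4)(2 12 13) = [0, 10, 12, 4, 1, 5, 6, 3, 8, 9, 7, 11, 13, 2]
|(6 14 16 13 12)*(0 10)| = 10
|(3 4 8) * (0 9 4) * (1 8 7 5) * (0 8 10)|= 14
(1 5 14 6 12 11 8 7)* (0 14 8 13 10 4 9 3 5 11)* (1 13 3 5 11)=(0 14 6 12)(3 11)(4 9 5 8 7 13 10)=[14, 1, 2, 11, 9, 8, 12, 13, 7, 5, 4, 3, 0, 10, 6]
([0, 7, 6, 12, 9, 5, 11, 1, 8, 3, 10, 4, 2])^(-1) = [0, 7, 12, 9, 11, 5, 2, 1, 8, 4, 10, 6, 3]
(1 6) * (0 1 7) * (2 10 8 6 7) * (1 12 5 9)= (0 12 5 9 1 7)(2 10 8 6)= [12, 7, 10, 3, 4, 9, 2, 0, 6, 1, 8, 11, 5]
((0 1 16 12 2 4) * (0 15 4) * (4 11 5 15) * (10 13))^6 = ((0 1 16 12 2)(5 15 11)(10 13))^6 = (0 1 16 12 2)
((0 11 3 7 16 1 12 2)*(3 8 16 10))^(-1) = (0 2 12 1 16 8 11)(3 10 7)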